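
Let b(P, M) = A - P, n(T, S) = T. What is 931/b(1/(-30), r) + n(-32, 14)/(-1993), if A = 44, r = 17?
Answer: 55706762/2632753 ≈ 21.159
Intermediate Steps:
b(P, M) = 44 - P
931/b(1/(-30), r) + n(-32, 14)/(-1993) = 931/(44 - 1/(-30)) - 32/(-1993) = 931/(44 - 1*(-1/30)) - 32*(-1/1993) = 931/(44 + 1/30) + 32/1993 = 931/(1321/30) + 32/1993 = 931*(30/1321) + 32/1993 = 27930/1321 + 32/1993 = 55706762/2632753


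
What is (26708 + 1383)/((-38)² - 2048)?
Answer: -28091/604 ≈ -46.508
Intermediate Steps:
(26708 + 1383)/((-38)² - 2048) = 28091/(1444 - 2048) = 28091/(-604) = 28091*(-1/604) = -28091/604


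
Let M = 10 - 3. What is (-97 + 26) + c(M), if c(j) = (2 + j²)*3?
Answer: 82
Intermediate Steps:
M = 7
c(j) = 6 + 3*j²
(-97 + 26) + c(M) = (-97 + 26) + (6 + 3*7²) = -71 + (6 + 3*49) = -71 + (6 + 147) = -71 + 153 = 82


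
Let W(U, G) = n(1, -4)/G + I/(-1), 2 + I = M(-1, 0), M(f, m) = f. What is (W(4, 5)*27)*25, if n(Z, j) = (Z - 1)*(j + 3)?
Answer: 2025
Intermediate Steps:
n(Z, j) = (-1 + Z)*(3 + j)
I = -3 (I = -2 - 1 = -3)
W(U, G) = 3 (W(U, G) = (-3 - 1*(-4) + 3*1 + 1*(-4))/G - 3/(-1) = (-3 + 4 + 3 - 4)/G - 3*(-1) = 0/G + 3 = 0 + 3 = 3)
(W(4, 5)*27)*25 = (3*27)*25 = 81*25 = 2025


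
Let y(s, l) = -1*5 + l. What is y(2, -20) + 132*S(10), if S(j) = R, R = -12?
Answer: -1609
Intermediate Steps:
y(s, l) = -5 + l
S(j) = -12
y(2, -20) + 132*S(10) = (-5 - 20) + 132*(-12) = -25 - 1584 = -1609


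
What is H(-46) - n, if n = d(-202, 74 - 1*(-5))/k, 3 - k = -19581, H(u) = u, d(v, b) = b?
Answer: -900943/19584 ≈ -46.004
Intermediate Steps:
k = 19584 (k = 3 - 1*(-19581) = 3 + 19581 = 19584)
n = 79/19584 (n = (74 - 1*(-5))/19584 = (74 + 5)*(1/19584) = 79*(1/19584) = 79/19584 ≈ 0.0040339)
H(-46) - n = -46 - 1*79/19584 = -46 - 79/19584 = -900943/19584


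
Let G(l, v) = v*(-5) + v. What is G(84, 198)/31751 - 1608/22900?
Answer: -17298102/181774475 ≈ -0.095162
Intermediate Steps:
G(l, v) = -4*v (G(l, v) = -5*v + v = -4*v)
G(84, 198)/31751 - 1608/22900 = -4*198/31751 - 1608/22900 = -792*1/31751 - 1608*1/22900 = -792/31751 - 402/5725 = -17298102/181774475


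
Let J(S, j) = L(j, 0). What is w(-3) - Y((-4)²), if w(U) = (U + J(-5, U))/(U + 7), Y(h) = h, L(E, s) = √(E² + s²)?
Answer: -16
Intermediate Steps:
J(S, j) = √(j²) (J(S, j) = √(j² + 0²) = √(j² + 0) = √(j²))
w(U) = (U + √(U²))/(7 + U) (w(U) = (U + √(U²))/(U + 7) = (U + √(U²))/(7 + U))
w(-3) - Y((-4)²) = (-3 + √((-3)²))/(7 - 3) - 1*(-4)² = (-3 + √9)/4 - 1*16 = (-3 + 3)/4 - 16 = (¼)*0 - 16 = 0 - 16 = -16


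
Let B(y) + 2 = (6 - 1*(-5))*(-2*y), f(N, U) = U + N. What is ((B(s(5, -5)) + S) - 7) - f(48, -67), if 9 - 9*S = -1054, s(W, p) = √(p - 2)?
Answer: 1153/9 - 22*I*√7 ≈ 128.11 - 58.207*I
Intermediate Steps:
s(W, p) = √(-2 + p)
f(N, U) = N + U
S = 1063/9 (S = 1 - ⅑*(-1054) = 1 + 1054/9 = 1063/9 ≈ 118.11)
B(y) = -2 - 22*y (B(y) = -2 + (6 - 1*(-5))*(-2*y) = -2 + (6 + 5)*(-2*y) = -2 + 11*(-2*y) = -2 - 22*y)
((B(s(5, -5)) + S) - 7) - f(48, -67) = (((-2 - 22*√(-2 - 5)) + 1063/9) - 7) - (48 - 67) = (((-2 - 22*I*√7) + 1063/9) - 7) - 1*(-19) = (((-2 - 22*I*√7) + 1063/9) - 7) + 19 = ((1045/9 - 22*I*√7) - 7) + 19 = (982/9 - 22*I*√7) + 19 = 1153/9 - 22*I*√7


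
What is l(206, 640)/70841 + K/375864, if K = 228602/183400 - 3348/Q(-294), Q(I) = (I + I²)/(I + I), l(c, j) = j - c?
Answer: 4428728663939113/715405657731794400 ≈ 0.0061905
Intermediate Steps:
Q(I) = (I + I²)/(2*I) (Q(I) = (I + I²)/((2*I)) = (I + I²)*(1/(2*I)) = (I + I²)/(2*I))
K = 647513393/26868100 (K = 228602/183400 - 3348/(½ + (½)*(-294)) = 228602*(1/183400) - 3348/(½ - 147) = 114301/91700 - 3348/(-293/2) = 114301/91700 - 3348*(-2/293) = 114301/91700 + 6696/293 = 647513393/26868100 ≈ 24.100)
l(206, 640)/70841 + K/375864 = (640 - 1*206)/70841 + (647513393/26868100)/375864 = (640 - 206)*(1/70841) + (647513393/26868100)*(1/375864) = 434*(1/70841) + 647513393/10098751538400 = 434/70841 + 647513393/10098751538400 = 4428728663939113/715405657731794400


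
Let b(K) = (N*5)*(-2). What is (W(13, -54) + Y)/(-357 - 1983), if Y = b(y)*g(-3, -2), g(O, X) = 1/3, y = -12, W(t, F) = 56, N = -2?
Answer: -47/1755 ≈ -0.026781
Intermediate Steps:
g(O, X) = ⅓ (g(O, X) = 1*(⅓) = ⅓)
b(K) = 20 (b(K) = -2*5*(-2) = -10*(-2) = 20)
Y = 20/3 (Y = 20*(⅓) = 20/3 ≈ 6.6667)
(W(13, -54) + Y)/(-357 - 1983) = (56 + 20/3)/(-357 - 1983) = (188/3)/(-2340) = (188/3)*(-1/2340) = -47/1755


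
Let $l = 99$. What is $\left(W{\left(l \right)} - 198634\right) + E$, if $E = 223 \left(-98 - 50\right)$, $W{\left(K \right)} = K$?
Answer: $-231539$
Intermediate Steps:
$E = -33004$ ($E = 223 \left(-148\right) = -33004$)
$\left(W{\left(l \right)} - 198634\right) + E = \left(99 - 198634\right) - 33004 = -198535 - 33004 = -231539$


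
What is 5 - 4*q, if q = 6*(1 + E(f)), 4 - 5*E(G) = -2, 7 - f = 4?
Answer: -239/5 ≈ -47.800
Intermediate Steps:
f = 3 (f = 7 - 1*4 = 7 - 4 = 3)
E(G) = 6/5 (E(G) = ⅘ - ⅕*(-2) = ⅘ + ⅖ = 6/5)
q = 66/5 (q = 6*(1 + 6/5) = 6*(11/5) = 66/5 ≈ 13.200)
5 - 4*q = 5 - 4*66/5 = 5 - 264/5 = -239/5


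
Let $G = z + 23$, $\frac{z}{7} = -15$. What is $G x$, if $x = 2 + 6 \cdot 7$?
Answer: $-3608$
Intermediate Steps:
$z = -105$ ($z = 7 \left(-15\right) = -105$)
$G = -82$ ($G = -105 + 23 = -82$)
$x = 44$ ($x = 2 + 42 = 44$)
$G x = \left(-82\right) 44 = -3608$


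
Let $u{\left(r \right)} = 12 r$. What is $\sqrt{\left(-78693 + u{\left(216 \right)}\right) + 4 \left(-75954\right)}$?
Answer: $3 i \sqrt{42213} \approx 616.37 i$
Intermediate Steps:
$\sqrt{\left(-78693 + u{\left(216 \right)}\right) + 4 \left(-75954\right)} = \sqrt{\left(-78693 + 12 \cdot 216\right) + 4 \left(-75954\right)} = \sqrt{\left(-78693 + 2592\right) - 303816} = \sqrt{-76101 - 303816} = \sqrt{-379917} = 3 i \sqrt{42213}$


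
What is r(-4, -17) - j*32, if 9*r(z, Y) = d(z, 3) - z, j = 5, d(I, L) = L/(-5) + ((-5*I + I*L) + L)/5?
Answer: -7172/45 ≈ -159.38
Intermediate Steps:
d(I, L) = -I + I*L/5 (d(I, L) = L*(-⅕) + (L - 5*I + I*L)*(⅕) = -L/5 + (-I + L/5 + I*L/5) = -I + I*L/5)
r(z, Y) = -7*z/45 (r(z, Y) = (z*(-5 + 3)/5 - z)/9 = ((⅕)*z*(-2) - z)/9 = (-2*z/5 - z)/9 = (-7*z/5)/9 = -7*z/45)
r(-4, -17) - j*32 = -7/45*(-4) - 5*32 = 28/45 - 1*160 = 28/45 - 160 = -7172/45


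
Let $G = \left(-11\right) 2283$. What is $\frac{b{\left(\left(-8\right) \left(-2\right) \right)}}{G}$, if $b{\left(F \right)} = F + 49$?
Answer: $- \frac{65}{25113} \approx -0.0025883$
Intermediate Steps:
$b{\left(F \right)} = 49 + F$
$G = -25113$
$\frac{b{\left(\left(-8\right) \left(-2\right) \right)}}{G} = \frac{49 - -16}{-25113} = \left(49 + 16\right) \left(- \frac{1}{25113}\right) = 65 \left(- \frac{1}{25113}\right) = - \frac{65}{25113}$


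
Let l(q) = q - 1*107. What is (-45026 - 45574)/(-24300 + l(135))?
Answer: 11325/3034 ≈ 3.7327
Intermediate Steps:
l(q) = -107 + q (l(q) = q - 107 = -107 + q)
(-45026 - 45574)/(-24300 + l(135)) = (-45026 - 45574)/(-24300 + (-107 + 135)) = -90600/(-24300 + 28) = -90600/(-24272) = -90600*(-1/24272) = 11325/3034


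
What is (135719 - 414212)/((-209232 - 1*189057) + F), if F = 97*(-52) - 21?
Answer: 278493/403354 ≈ 0.69044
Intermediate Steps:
F = -5065 (F = -5044 - 21 = -5065)
(135719 - 414212)/((-209232 - 1*189057) + F) = (135719 - 414212)/((-209232 - 1*189057) - 5065) = -278493/((-209232 - 189057) - 5065) = -278493/(-398289 - 5065) = -278493/(-403354) = -278493*(-1/403354) = 278493/403354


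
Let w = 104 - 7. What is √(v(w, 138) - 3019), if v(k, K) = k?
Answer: I*√2922 ≈ 54.056*I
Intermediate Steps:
w = 97
√(v(w, 138) - 3019) = √(97 - 3019) = √(-2922) = I*√2922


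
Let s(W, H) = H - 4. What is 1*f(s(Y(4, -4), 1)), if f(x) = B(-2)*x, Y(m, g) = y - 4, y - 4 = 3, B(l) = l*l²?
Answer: 24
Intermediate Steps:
B(l) = l³
y = 7 (y = 4 + 3 = 7)
Y(m, g) = 3 (Y(m, g) = 7 - 4 = 3)
s(W, H) = -4 + H
f(x) = -8*x (f(x) = (-2)³*x = -8*x)
1*f(s(Y(4, -4), 1)) = 1*(-8*(-4 + 1)) = 1*(-8*(-3)) = 1*24 = 24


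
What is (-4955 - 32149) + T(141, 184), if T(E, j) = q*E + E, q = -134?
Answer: -55857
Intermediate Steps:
T(E, j) = -133*E (T(E, j) = -134*E + E = -133*E)
(-4955 - 32149) + T(141, 184) = (-4955 - 32149) - 133*141 = -37104 - 18753 = -55857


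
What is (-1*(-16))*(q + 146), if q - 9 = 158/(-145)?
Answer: 357072/145 ≈ 2462.6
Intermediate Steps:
q = 1147/145 (q = 9 + 158/(-145) = 9 + 158*(-1/145) = 9 - 158/145 = 1147/145 ≈ 7.9103)
(-1*(-16))*(q + 146) = (-1*(-16))*(1147/145 + 146) = 16*(22317/145) = 357072/145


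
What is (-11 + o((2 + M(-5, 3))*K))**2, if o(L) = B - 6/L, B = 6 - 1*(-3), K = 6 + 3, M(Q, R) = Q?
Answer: 256/81 ≈ 3.1605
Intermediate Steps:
K = 9
B = 9 (B = 6 + 3 = 9)
o(L) = 9 - 6/L
(-11 + o((2 + M(-5, 3))*K))**2 = (-11 + (9 - 6*1/(9*(2 - 5))))**2 = (-11 + (9 - 6/((-3*9))))**2 = (-11 + (9 - 6/(-27)))**2 = (-11 + (9 - 6*(-1/27)))**2 = (-11 + (9 + 2/9))**2 = (-11 + 83/9)**2 = (-16/9)**2 = 256/81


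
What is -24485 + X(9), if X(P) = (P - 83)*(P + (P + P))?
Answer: -26483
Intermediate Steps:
X(P) = 3*P*(-83 + P) (X(P) = (-83 + P)*(P + 2*P) = (-83 + P)*(3*P) = 3*P*(-83 + P))
-24485 + X(9) = -24485 + 3*9*(-83 + 9) = -24485 + 3*9*(-74) = -24485 - 1998 = -26483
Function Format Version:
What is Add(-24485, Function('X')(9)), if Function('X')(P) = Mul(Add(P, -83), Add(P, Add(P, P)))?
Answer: -26483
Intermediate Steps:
Function('X')(P) = Mul(3, P, Add(-83, P)) (Function('X')(P) = Mul(Add(-83, P), Add(P, Mul(2, P))) = Mul(Add(-83, P), Mul(3, P)) = Mul(3, P, Add(-83, P)))
Add(-24485, Function('X')(9)) = Add(-24485, Mul(3, 9, Add(-83, 9))) = Add(-24485, Mul(3, 9, -74)) = Add(-24485, -1998) = -26483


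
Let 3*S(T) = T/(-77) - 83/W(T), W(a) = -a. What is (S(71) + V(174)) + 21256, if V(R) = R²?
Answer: 281725894/5467 ≈ 51532.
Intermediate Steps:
S(T) = -T/231 + 83/(3*T) (S(T) = (T/(-77) - 83*(-1/T))/3 = (T*(-1/77) - (-83)/T)/3 = (-T/77 + 83/T)/3 = (83/T - T/77)/3 = -T/231 + 83/(3*T))
(S(71) + V(174)) + 21256 = ((1/231)*(6391 - 1*71²)/71 + 174²) + 21256 = ((1/231)*(1/71)*(6391 - 1*5041) + 30276) + 21256 = ((1/231)*(1/71)*(6391 - 5041) + 30276) + 21256 = ((1/231)*(1/71)*1350 + 30276) + 21256 = (450/5467 + 30276) + 21256 = 165519342/5467 + 21256 = 281725894/5467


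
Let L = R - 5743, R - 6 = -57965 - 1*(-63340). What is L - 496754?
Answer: -497116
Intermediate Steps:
R = 5381 (R = 6 + (-57965 - 1*(-63340)) = 6 + (-57965 + 63340) = 6 + 5375 = 5381)
L = -362 (L = 5381 - 5743 = -362)
L - 496754 = -362 - 496754 = -497116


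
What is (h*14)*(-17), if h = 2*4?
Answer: -1904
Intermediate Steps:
h = 8
(h*14)*(-17) = (8*14)*(-17) = 112*(-17) = -1904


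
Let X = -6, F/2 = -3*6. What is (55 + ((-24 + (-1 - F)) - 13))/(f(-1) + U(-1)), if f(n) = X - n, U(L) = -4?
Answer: -53/9 ≈ -5.8889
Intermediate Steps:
F = -36 (F = 2*(-3*6) = 2*(-18) = -36)
f(n) = -6 - n
(55 + ((-24 + (-1 - F)) - 13))/(f(-1) + U(-1)) = (55 + ((-24 + (-1 - 1*(-36))) - 13))/((-6 - 1*(-1)) - 4) = (55 + ((-24 + (-1 + 36)) - 13))/((-6 + 1) - 4) = (55 + ((-24 + 35) - 13))/(-5 - 4) = (55 + (11 - 13))/(-9) = (55 - 2)*(-⅑) = 53*(-⅑) = -53/9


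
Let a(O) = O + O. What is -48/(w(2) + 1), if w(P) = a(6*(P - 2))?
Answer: -48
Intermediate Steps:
a(O) = 2*O
w(P) = -24 + 12*P (w(P) = 2*(6*(P - 2)) = 2*(6*(-2 + P)) = 2*(-12 + 6*P) = -24 + 12*P)
-48/(w(2) + 1) = -48/((-24 + 12*2) + 1) = -48/((-24 + 24) + 1) = -48/(0 + 1) = -48/1 = -48*1 = -48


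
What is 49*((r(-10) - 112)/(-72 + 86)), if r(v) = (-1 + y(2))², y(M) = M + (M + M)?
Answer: -609/2 ≈ -304.50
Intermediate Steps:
y(M) = 3*M (y(M) = M + 2*M = 3*M)
r(v) = 25 (r(v) = (-1 + 3*2)² = (-1 + 6)² = 5² = 25)
49*((r(-10) - 112)/(-72 + 86)) = 49*((25 - 112)/(-72 + 86)) = 49*(-87/14) = -609/2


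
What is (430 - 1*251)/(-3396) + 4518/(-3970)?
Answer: -8026879/6741060 ≈ -1.1907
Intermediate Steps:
(430 - 1*251)/(-3396) + 4518/(-3970) = (430 - 251)*(-1/3396) + 4518*(-1/3970) = 179*(-1/3396) - 2259/1985 = -179/3396 - 2259/1985 = -8026879/6741060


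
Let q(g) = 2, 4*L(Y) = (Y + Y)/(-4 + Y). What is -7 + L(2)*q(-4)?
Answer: -8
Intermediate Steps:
L(Y) = Y/(2*(-4 + Y)) (L(Y) = ((Y + Y)/(-4 + Y))/4 = ((2*Y)/(-4 + Y))/4 = (2*Y/(-4 + Y))/4 = Y/(2*(-4 + Y)))
-7 + L(2)*q(-4) = -7 + ((½)*2/(-4 + 2))*2 = -7 + ((½)*2/(-2))*2 = -7 + ((½)*2*(-½))*2 = -7 - ½*2 = -7 - 1 = -8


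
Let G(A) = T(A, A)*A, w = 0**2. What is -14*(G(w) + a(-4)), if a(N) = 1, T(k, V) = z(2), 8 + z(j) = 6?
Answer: -14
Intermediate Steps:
w = 0
z(j) = -2 (z(j) = -8 + 6 = -2)
T(k, V) = -2
G(A) = -2*A
-14*(G(w) + a(-4)) = -14*(-2*0 + 1) = -14*(0 + 1) = -14*1 = -14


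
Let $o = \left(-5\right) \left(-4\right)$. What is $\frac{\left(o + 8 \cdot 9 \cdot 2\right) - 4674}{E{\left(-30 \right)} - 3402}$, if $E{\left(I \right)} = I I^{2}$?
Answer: $\frac{2255}{15201} \approx 0.14835$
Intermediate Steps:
$E{\left(I \right)} = I^{3}$
$o = 20$
$\frac{\left(o + 8 \cdot 9 \cdot 2\right) - 4674}{E{\left(-30 \right)} - 3402} = \frac{\left(20 + 8 \cdot 9 \cdot 2\right) - 4674}{\left(-30\right)^{3} - 3402} = \frac{\left(20 + 8 \cdot 18\right) - 4674}{-27000 - 3402} = \frac{\left(20 + 144\right) - 4674}{-30402} = \left(164 - 4674\right) \left(- \frac{1}{30402}\right) = \left(-4510\right) \left(- \frac{1}{30402}\right) = \frac{2255}{15201}$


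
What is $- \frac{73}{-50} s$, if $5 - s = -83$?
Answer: $\frac{3212}{25} \approx 128.48$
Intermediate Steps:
$s = 88$ ($s = 5 - -83 = 5 + 83 = 88$)
$- \frac{73}{-50} s = - \frac{73}{-50} \cdot 88 = \left(-73\right) \left(- \frac{1}{50}\right) 88 = \frac{73}{50} \cdot 88 = \frac{3212}{25}$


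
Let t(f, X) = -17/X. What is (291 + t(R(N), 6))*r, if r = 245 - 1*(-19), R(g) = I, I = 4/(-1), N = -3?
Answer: 76076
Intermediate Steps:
I = -4 (I = 4*(-1) = -4)
R(g) = -4
r = 264 (r = 245 + 19 = 264)
(291 + t(R(N), 6))*r = (291 - 17/6)*264 = (1729/6)*264 = 76076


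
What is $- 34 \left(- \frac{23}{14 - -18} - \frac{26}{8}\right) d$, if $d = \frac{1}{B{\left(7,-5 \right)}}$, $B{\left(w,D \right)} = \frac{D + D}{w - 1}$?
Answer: $- \frac{6477}{80} \approx -80.963$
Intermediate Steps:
$B{\left(w,D \right)} = \frac{2 D}{-1 + w}$
$d = - \frac{3}{5}$ ($d = \frac{1}{2 \left(-5\right) \frac{1}{-1 + 7}} = \frac{1}{2 \left(-5\right) \frac{1}{6}} = \frac{1}{- \frac{5}{3}} = - \frac{3}{5} \approx -0.6$)
$- 34 \left(- \frac{23}{14 - -18} - \frac{26}{8}\right) d = - 34 \left(- \frac{23}{14 - -18} - \frac{26}{8}\right) \left(- \frac{3}{5}\right) = - 34 \left(- \frac{23}{14 + 18} - \frac{13}{4}\right) \left(- \frac{3}{5}\right) = - 34 \left(- \frac{23}{32} - \frac{13}{4}\right) \left(- \frac{3}{5}\right) = \left(-34\right) \left(- \frac{127}{32}\right) \left(- \frac{3}{5}\right) = \frac{2159}{16} \left(- \frac{3}{5}\right) = - \frac{6477}{80}$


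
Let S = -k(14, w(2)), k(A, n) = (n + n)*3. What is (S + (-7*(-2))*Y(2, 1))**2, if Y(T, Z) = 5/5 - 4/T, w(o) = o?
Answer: 676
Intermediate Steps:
Y(T, Z) = 1 - 4/T (Y(T, Z) = 5*(1/5) - 4/T = 1 - 4/T)
k(A, n) = 6*n (k(A, n) = (2*n)*3 = 6*n)
S = -12 (S = -6*2 = -1*12 = -12)
(S + (-7*(-2))*Y(2, 1))**2 = (-12 + (-7*(-2))*((-4 + 2)/2))**2 = (-12 + 14*((1/2)*(-2)))**2 = (-12 + 14*(-1))**2 = (-12 - 14)**2 = (-26)**2 = 676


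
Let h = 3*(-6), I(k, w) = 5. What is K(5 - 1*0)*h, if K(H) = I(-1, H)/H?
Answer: -18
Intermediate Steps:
K(H) = 5/H
h = -18
K(5 - 1*0)*h = (5/(5 - 1*0))*(-18) = (5/(5 + 0))*(-18) = (5/5)*(-18) = (5*(1/5))*(-18) = 1*(-18) = -18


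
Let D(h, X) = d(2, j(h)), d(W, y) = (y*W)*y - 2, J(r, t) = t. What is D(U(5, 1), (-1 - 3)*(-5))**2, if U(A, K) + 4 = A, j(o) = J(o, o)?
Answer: 0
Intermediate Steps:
j(o) = o
d(W, y) = -2 + W*y**2 (d(W, y) = (W*y)*y - 2 = W*y**2 - 2 = -2 + W*y**2)
U(A, K) = -4 + A
D(h, X) = -2 + 2*h**2
D(U(5, 1), (-1 - 3)*(-5))**2 = (-2 + 2*(-4 + 5)**2)**2 = (-2 + 2*1**2)**2 = (-2 + 2*1)**2 = (-2 + 2)**2 = 0**2 = 0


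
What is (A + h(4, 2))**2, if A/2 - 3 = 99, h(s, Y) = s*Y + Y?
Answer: 45796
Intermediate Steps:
h(s, Y) = Y + Y*s (h(s, Y) = Y*s + Y = Y + Y*s)
A = 204 (A = 6 + 2*99 = 6 + 198 = 204)
(A + h(4, 2))**2 = (204 + 2*(1 + 4))**2 = (204 + 2*5)**2 = (204 + 10)**2 = 214**2 = 45796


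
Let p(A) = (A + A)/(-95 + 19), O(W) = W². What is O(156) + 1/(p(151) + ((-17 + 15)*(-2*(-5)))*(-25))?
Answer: 458709302/18849 ≈ 24336.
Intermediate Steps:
p(A) = -A/38 (p(A) = (2*A)/(-76) = (2*A)*(-1/76) = -A/38)
O(156) + 1/(p(151) + ((-17 + 15)*(-2*(-5)))*(-25)) = 156² + 1/(-1/38*151 + ((-17 + 15)*(-2*(-5)))*(-25)) = 24336 + 1/(-151/38 - 2*10*(-25)) = 24336 + 1/(-151/38 - 20*(-25)) = 24336 + 1/(-151/38 + 500) = 24336 + 1/(18849/38) = 24336 + 38/18849 = 458709302/18849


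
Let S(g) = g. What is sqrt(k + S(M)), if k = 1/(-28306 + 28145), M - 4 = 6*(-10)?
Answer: I*sqrt(1451737)/161 ≈ 7.4837*I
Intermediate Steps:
M = -56 (M = 4 + 6*(-10) = 4 - 60 = -56)
k = -1/161 (k = 1/(-161) = -1/161 ≈ -0.0062112)
sqrt(k + S(M)) = sqrt(-1/161 - 56) = sqrt(-9017/161) = I*sqrt(1451737)/161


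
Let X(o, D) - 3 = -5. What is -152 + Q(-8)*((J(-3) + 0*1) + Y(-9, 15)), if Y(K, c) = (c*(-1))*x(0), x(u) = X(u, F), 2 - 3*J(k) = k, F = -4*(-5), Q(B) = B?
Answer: -1216/3 ≈ -405.33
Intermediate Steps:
F = 20
X(o, D) = -2 (X(o, D) = 3 - 5 = -2)
J(k) = ⅔ - k/3
x(u) = -2
Y(K, c) = 2*c (Y(K, c) = (c*(-1))*(-2) = -c*(-2) = 2*c)
-152 + Q(-8)*((J(-3) + 0*1) + Y(-9, 15)) = -152 - 8*(((⅔ - ⅓*(-3)) + 0*1) + 2*15) = -152 - 8*(((⅔ + 1) + 0) + 30) = -152 - 8*((5/3 + 0) + 30) = -152 - 8*(5/3 + 30) = -152 - 8*95/3 = -152 - 760/3 = -1216/3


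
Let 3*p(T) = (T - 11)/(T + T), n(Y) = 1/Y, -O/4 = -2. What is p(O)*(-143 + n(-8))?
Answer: 1145/128 ≈ 8.9453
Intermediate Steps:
O = 8 (O = -4*(-2) = 8)
n(Y) = 1/Y
p(T) = (-11 + T)/(6*T) (p(T) = ((T - 11)/(T + T))/3 = ((-11 + T)/((2*T)))/3 = ((-11 + T)*(1/(2*T)))/3 = ((-11 + T)/(2*T))/3 = (-11 + T)/(6*T))
p(O)*(-143 + n(-8)) = ((⅙)*(-11 + 8)/8)*(-143 + 1/(-8)) = ((⅙)*(⅛)*(-3))*(-143 - ⅛) = -1/16*(-1145/8) = 1145/128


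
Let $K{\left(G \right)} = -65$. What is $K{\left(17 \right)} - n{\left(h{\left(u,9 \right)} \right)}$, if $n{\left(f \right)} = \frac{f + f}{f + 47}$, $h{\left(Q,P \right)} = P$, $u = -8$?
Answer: $- \frac{1829}{28} \approx -65.321$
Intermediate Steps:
$n{\left(f \right)} = \frac{2 f}{47 + f}$
$K{\left(17 \right)} - n{\left(h{\left(u,9 \right)} \right)} = -65 - 2 \cdot 9 \frac{1}{47 + 9} = -65 - 2 \cdot 9 \cdot \frac{1}{56} = -65 - \frac{9}{28} = - \frac{1829}{28}$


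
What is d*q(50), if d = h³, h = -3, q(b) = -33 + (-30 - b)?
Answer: 3051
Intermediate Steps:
q(b) = -63 - b
d = -27 (d = (-3)³ = -27)
d*q(50) = -27*(-63 - 1*50) = -27*(-63 - 50) = -27*(-113) = 3051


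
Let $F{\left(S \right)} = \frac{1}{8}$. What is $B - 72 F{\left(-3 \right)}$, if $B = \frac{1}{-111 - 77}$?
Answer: $- \frac{1693}{188} \approx -9.0053$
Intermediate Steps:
$F{\left(S \right)} = \frac{1}{8}$
$B = - \frac{1}{188}$ ($B = \frac{1}{-188} = - \frac{1}{188} \approx -0.0053191$)
$B - 72 F{\left(-3 \right)} = - \frac{1}{188} - 9 = - \frac{1693}{188}$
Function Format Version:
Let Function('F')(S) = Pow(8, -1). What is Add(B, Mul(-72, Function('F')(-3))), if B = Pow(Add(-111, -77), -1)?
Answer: Rational(-1693, 188) ≈ -9.0053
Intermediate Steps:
Function('F')(S) = Rational(1, 8)
B = Rational(-1, 188) (B = Pow(-188, -1) = Rational(-1, 188) ≈ -0.0053191)
Add(B, Mul(-72, Function('F')(-3))) = Add(Rational(-1, 188), Mul(-72, Rational(1, 8))) = Add(Rational(-1, 188), -9) = Rational(-1693, 188)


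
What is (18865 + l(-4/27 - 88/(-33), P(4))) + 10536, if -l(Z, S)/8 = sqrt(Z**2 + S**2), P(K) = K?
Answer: 29401 - 32*sqrt(1018)/27 ≈ 29363.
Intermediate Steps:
l(Z, S) = -8*sqrt(S**2 + Z**2) (l(Z, S) = -8*sqrt(Z**2 + S**2) = -8*sqrt(S**2 + Z**2))
(18865 + l(-4/27 - 88/(-33), P(4))) + 10536 = (18865 - 8*sqrt(4**2 + (-4/27 - 88/(-33))**2)) + 10536 = (18865 - 8*sqrt(16 + (-4*1/27 - 88*(-1/33))**2)) + 10536 = (18865 - 8*sqrt(16 + (-4/27 + 8/3)**2)) + 10536 = (18865 - 8*sqrt(16 + (68/27)**2)) + 10536 = (18865 - 8*sqrt(16 + 4624/729)) + 10536 = (18865 - 32*sqrt(1018)/27) + 10536 = 29401 - 32*sqrt(1018)/27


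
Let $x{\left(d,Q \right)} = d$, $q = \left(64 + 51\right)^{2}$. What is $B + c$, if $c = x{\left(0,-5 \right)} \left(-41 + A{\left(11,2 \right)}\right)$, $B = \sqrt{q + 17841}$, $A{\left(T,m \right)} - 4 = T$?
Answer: $7 \sqrt{634} \approx 176.26$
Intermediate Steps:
$A{\left(T,m \right)} = 4 + T$
$q = 13225$ ($q = 115^{2} = 13225$)
$B = 7 \sqrt{634}$ ($B = \sqrt{13225 + 17841} = \sqrt{31066} = 7 \sqrt{634} \approx 176.26$)
$c = 0$ ($c = 0 \left(-41 + \left(4 + 11\right)\right) = 0 \left(-41 + 15\right) = 0 \left(-26\right) = 0$)
$B + c = 7 \sqrt{634} + 0 = 7 \sqrt{634}$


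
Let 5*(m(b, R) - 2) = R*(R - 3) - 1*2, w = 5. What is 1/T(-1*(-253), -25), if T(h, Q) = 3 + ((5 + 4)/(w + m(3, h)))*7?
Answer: 63283/190164 ≈ 0.33278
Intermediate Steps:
m(b, R) = 8/5 + R*(-3 + R)/5 (m(b, R) = 2 + (R*(R - 3) - 1*2)/5 = 2 + (R*(-3 + R) - 2)/5 = 2 + (-2 + R*(-3 + R))/5 = 2 + (-⅖ + R*(-3 + R)/5) = 8/5 + R*(-3 + R)/5)
T(h, Q) = 3 + 63/(33/5 - 3*h/5 + h²/5) (T(h, Q) = 3 + ((5 + 4)/(5 + (8/5 - 3*h/5 + h²/5)))*7 = 3 + (9/(33/5 - 3*h/5 + h²/5))*7 = 3 + 63/(33/5 - 3*h/5 + h²/5))
1/T(-1*(-253), -25) = 1/(3*(138 + (-1*(-253))² - (-3)*(-253))/(33 + (-1*(-253))² - (-3)*(-253))) = 1/(3*(138 + 253² - 3*253)/(33 + 253² - 3*253)) = 1/(3*(138 + 64009 - 759)/(33 + 64009 - 759)) = 1/(3*63388/63283) = 1/(3*(1/63283)*63388) = 1/(190164/63283) = 63283/190164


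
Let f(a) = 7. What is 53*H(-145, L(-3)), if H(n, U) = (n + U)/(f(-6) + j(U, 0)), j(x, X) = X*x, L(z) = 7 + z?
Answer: -7473/7 ≈ -1067.6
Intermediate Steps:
H(n, U) = U/7 + n/7 (H(n, U) = (n + U)/(7 + 0*U) = (U + n)/(7 + 0) = (U + n)/7 = (U + n)*(⅐) = U/7 + n/7)
53*H(-145, L(-3)) = 53*((7 - 3)/7 + (⅐)*(-145)) = 53*((⅐)*4 - 145/7) = 53*(4/7 - 145/7) = 53*(-141/7) = -7473/7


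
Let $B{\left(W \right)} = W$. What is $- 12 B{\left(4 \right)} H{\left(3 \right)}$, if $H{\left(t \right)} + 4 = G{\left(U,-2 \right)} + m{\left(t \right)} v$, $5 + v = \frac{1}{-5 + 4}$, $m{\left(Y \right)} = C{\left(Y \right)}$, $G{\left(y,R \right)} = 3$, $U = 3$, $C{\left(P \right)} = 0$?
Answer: $48$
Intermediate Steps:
$m{\left(Y \right)} = 0$
$v = -6$ ($v = -5 + \frac{1}{-5 + 4} = -5 + \frac{1}{-1} = -5 - 1 = -6$)
$H{\left(t \right)} = -1$ ($H{\left(t \right)} = -4 + \left(3 + 0 \left(-6\right)\right) = -4 + \left(3 + 0\right) = -4 + 3 = -1$)
$- 12 B{\left(4 \right)} H{\left(3 \right)} = \left(-12\right) 4 \left(-1\right) = \left(-48\right) \left(-1\right) = 48$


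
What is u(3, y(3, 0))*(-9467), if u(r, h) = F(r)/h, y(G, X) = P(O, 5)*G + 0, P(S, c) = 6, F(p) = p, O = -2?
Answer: -9467/6 ≈ -1577.8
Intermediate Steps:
y(G, X) = 6*G (y(G, X) = 6*G + 0 = 6*G)
u(r, h) = r/h
u(3, y(3, 0))*(-9467) = (3/((6*3)))*(-9467) = (3/18)*(-9467) = (3*(1/18))*(-9467) = (⅙)*(-9467) = -9467/6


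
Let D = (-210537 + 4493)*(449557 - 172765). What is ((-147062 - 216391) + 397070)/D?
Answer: -33617/57031330848 ≈ -5.8945e-7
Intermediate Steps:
D = -57031330848 (D = -206044*276792 = -57031330848)
((-147062 - 216391) + 397070)/D = ((-147062 - 216391) + 397070)/(-57031330848) = (-363453 + 397070)*(-1/57031330848) = 33617*(-1/57031330848) = -33617/57031330848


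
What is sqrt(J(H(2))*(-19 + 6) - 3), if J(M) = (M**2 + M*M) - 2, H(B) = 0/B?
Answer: sqrt(23) ≈ 4.7958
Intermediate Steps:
H(B) = 0
J(M) = -2 + 2*M**2 (J(M) = (M**2 + M**2) - 2 = 2*M**2 - 2 = -2 + 2*M**2)
sqrt(J(H(2))*(-19 + 6) - 3) = sqrt((-2 + 2*0**2)*(-19 + 6) - 3) = sqrt((-2 + 2*0)*(-13) - 3) = sqrt((-2 + 0)*(-13) - 3) = sqrt(-2*(-13) - 3) = sqrt(26 - 3) = sqrt(23)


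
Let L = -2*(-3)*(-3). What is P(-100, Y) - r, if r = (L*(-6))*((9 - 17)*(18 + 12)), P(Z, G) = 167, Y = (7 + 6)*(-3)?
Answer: 26087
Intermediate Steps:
Y = -39 (Y = 13*(-3) = -39)
L = -18 (L = 6*(-3) = -18)
r = -25920 (r = (-18*(-6))*((9 - 17)*(18 + 12)) = 108*(-8*30) = 108*(-240) = -25920)
P(-100, Y) - r = 167 - 1*(-25920) = 167 + 25920 = 26087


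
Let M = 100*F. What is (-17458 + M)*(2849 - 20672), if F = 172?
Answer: 4598334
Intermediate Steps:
M = 17200 (M = 100*172 = 17200)
(-17458 + M)*(2849 - 20672) = (-17458 + 17200)*(2849 - 20672) = -258*(-17823) = 4598334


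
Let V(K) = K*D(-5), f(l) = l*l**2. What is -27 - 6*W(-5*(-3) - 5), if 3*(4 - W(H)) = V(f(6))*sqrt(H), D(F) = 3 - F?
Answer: -51 + 3456*sqrt(10) ≈ 10878.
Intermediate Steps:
f(l) = l**3
V(K) = 8*K (V(K) = K*(3 - 1*(-5)) = K*(3 + 5) = K*8 = 8*K)
W(H) = 4 - 576*sqrt(H) (W(H) = 4 - 8*6**3*sqrt(H)/3 = 4 - 8*216*sqrt(H)/3 = 4 - 576*sqrt(H))
-27 - 6*W(-5*(-3) - 5) = -27 - 6*(4 - 576*sqrt(-5*(-3) - 5)) = -27 - 6*(4 - 576*sqrt(15 - 5)) = -27 - 6*(4 - 576*sqrt(10)) = -27 + (-24 + 3456*sqrt(10)) = -51 + 3456*sqrt(10)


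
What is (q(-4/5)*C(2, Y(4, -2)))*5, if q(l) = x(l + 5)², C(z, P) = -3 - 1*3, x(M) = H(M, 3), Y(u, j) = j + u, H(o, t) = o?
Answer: -2646/5 ≈ -529.20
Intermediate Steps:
x(M) = M
C(z, P) = -6 (C(z, P) = -3 - 3 = -6)
q(l) = (5 + l)² (q(l) = (l + 5)² = (5 + l)²)
(q(-4/5)*C(2, Y(4, -2)))*5 = ((5 - 4/5)²*(-6))*5 = ((5 - 4*⅕)²*(-6))*5 = ((5 - ⅘)²*(-6))*5 = ((21/5)²*(-6))*5 = ((441/25)*(-6))*5 = -2646/25*5 = -2646/5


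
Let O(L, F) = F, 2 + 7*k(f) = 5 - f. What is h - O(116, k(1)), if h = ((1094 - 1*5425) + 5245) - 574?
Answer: 2378/7 ≈ 339.71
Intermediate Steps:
k(f) = 3/7 - f/7 (k(f) = -2/7 + (5 - f)/7 = -2/7 + (5/7 - f/7) = 3/7 - f/7)
h = 340 (h = ((1094 - 5425) + 5245) - 574 = (-4331 + 5245) - 574 = 914 - 574 = 340)
h - O(116, k(1)) = 340 - (3/7 - ⅐*1) = 340 - (3/7 - ⅐) = 340 - 1*2/7 = 340 - 2/7 = 2378/7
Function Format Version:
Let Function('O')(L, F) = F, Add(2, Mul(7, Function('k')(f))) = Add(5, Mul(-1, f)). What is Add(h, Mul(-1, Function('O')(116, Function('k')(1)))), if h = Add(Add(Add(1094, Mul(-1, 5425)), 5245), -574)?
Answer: Rational(2378, 7) ≈ 339.71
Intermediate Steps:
Function('k')(f) = Add(Rational(3, 7), Mul(Rational(-1, 7), f)) (Function('k')(f) = Add(Rational(-2, 7), Mul(Rational(1, 7), Add(5, Mul(-1, f)))) = Add(Rational(-2, 7), Add(Rational(5, 7), Mul(Rational(-1, 7), f))) = Add(Rational(3, 7), Mul(Rational(-1, 7), f)))
h = 340 (h = Add(Add(Add(1094, -5425), 5245), -574) = Add(Add(-4331, 5245), -574) = Add(914, -574) = 340)
Add(h, Mul(-1, Function('O')(116, Function('k')(1)))) = Add(340, Mul(-1, Add(Rational(3, 7), Mul(Rational(-1, 7), 1)))) = Add(340, Mul(-1, Add(Rational(3, 7), Rational(-1, 7)))) = Add(340, Mul(-1, Rational(2, 7))) = Add(340, Rational(-2, 7)) = Rational(2378, 7)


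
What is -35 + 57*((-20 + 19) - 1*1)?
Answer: -149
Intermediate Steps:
-35 + 57*((-20 + 19) - 1*1) = -35 + 57*(-1 - 1) = -35 + 57*(-2) = -35 - 114 = -149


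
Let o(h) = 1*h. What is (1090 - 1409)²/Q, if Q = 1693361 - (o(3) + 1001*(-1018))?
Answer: 101761/2712376 ≈ 0.037517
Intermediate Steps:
o(h) = h
Q = 2712376 (Q = 1693361 - (3 + 1001*(-1018)) = 1693361 - (3 - 1019018) = 1693361 - 1*(-1019015) = 1693361 + 1019015 = 2712376)
(1090 - 1409)²/Q = (1090 - 1409)²/2712376 = (-319)²*(1/2712376) = 101761*(1/2712376) = 101761/2712376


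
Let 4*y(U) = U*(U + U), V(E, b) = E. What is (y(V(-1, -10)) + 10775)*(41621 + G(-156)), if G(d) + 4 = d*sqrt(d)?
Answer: 896887967/2 - 3361956*I*sqrt(39) ≈ 4.4844e+8 - 2.0995e+7*I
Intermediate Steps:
y(U) = U**2/2 (y(U) = (U*(U + U))/4 = (U*(2*U))/4 = (2*U**2)/4 = U**2/2)
G(d) = -4 + d**(3/2) (G(d) = -4 + d*sqrt(d) = -4 + d**(3/2))
(y(V(-1, -10)) + 10775)*(41621 + G(-156)) = ((1/2)*(-1)**2 + 10775)*(41621 + (-4 + (-156)**(3/2))) = ((1/2)*1 + 10775)*(41621 + (-4 - 312*I*sqrt(39))) = (1/2 + 10775)*(41617 - 312*I*sqrt(39)) = 21551*(41617 - 312*I*sqrt(39))/2 = 896887967/2 - 3361956*I*sqrt(39)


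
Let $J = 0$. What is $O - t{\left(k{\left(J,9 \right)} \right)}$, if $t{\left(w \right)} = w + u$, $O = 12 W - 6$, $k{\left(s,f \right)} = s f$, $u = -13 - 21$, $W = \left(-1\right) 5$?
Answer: $-32$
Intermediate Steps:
$W = -5$
$u = -34$
$k{\left(s,f \right)} = f s$
$O = -66$ ($O = 12 \left(-5\right) - 6 = -60 - 6 = -66$)
$t{\left(w \right)} = -34 + w$ ($t{\left(w \right)} = w - 34 = -34 + w$)
$O - t{\left(k{\left(J,9 \right)} \right)} = -66 - \left(-34 + 9 \cdot 0\right) = -66 - \left(-34 + 0\right) = -66 - -34 = -66 + 34 = -32$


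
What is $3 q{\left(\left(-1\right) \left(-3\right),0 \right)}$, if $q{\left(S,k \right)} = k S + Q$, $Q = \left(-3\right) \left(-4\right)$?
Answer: $36$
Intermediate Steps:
$Q = 12$
$q{\left(S,k \right)} = 12 + S k$ ($q{\left(S,k \right)} = k S + 12 = S k + 12 = 12 + S k$)
$3 q{\left(\left(-1\right) \left(-3\right),0 \right)} = 3 \left(12 + \left(-1\right) \left(-3\right) 0\right) = 3 \left(12 + 3 \cdot 0\right) = 3 \left(12 + 0\right) = 3 \cdot 12 = 36$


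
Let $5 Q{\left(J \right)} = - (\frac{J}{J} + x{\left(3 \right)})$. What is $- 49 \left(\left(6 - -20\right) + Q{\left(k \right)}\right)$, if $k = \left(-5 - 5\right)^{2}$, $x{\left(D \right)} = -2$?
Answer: $- \frac{6419}{5} \approx -1283.8$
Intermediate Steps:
$k = 100$ ($k = \left(-10\right)^{2} = 100$)
$Q{\left(J \right)} = \frac{1}{5}$ ($Q{\left(J \right)} = \frac{\left(-1\right) \left(\frac{J}{J} - 2\right)}{5} = \frac{\left(-1\right) \left(1 - 2\right)}{5} = \frac{\left(-1\right) \left(-1\right)}{5} = \frac{1}{5} \cdot 1 = \frac{1}{5}$)
$- 49 \left(\left(6 - -20\right) + Q{\left(k \right)}\right) = - 49 \left(\left(6 - -20\right) + \frac{1}{5}\right) = - 49 \left(\left(6 + 20\right) + \frac{1}{5}\right) = - 49 \left(26 + \frac{1}{5}\right) = \left(-49\right) \frac{131}{5} = - \frac{6419}{5}$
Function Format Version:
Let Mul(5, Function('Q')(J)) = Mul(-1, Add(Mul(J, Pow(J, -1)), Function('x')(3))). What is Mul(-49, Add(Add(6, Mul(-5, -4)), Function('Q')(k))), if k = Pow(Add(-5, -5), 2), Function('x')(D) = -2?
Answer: Rational(-6419, 5) ≈ -1283.8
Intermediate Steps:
k = 100 (k = Pow(-10, 2) = 100)
Function('Q')(J) = Rational(1, 5) (Function('Q')(J) = Mul(Rational(1, 5), Mul(-1, Add(Mul(J, Pow(J, -1)), -2))) = Mul(Rational(1, 5), Mul(-1, Add(1, -2))) = Mul(Rational(1, 5), Mul(-1, -1)) = Mul(Rational(1, 5), 1) = Rational(1, 5))
Mul(-49, Add(Add(6, Mul(-5, -4)), Function('Q')(k))) = Mul(-49, Add(Add(6, Mul(-5, -4)), Rational(1, 5))) = Mul(-49, Add(Add(6, 20), Rational(1, 5))) = Mul(-49, Add(26, Rational(1, 5))) = Mul(-49, Rational(131, 5)) = Rational(-6419, 5)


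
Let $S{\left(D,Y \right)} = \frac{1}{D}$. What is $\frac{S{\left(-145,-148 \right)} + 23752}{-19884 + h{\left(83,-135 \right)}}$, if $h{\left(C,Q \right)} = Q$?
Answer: $- \frac{1148013}{967585} \approx -1.1865$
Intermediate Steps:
$\frac{S{\left(-145,-148 \right)} + 23752}{-19884 + h{\left(83,-135 \right)}} = \frac{\frac{1}{-145} + 23752}{-19884 - 135} = \frac{- \frac{1}{145} + 23752}{-20019} = \frac{3444039}{145} \left(- \frac{1}{20019}\right) = - \frac{1148013}{967585}$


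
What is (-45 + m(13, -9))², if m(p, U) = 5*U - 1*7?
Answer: 9409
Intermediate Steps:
m(p, U) = -7 + 5*U (m(p, U) = 5*U - 7 = -7 + 5*U)
(-45 + m(13, -9))² = (-45 + (-7 + 5*(-9)))² = (-45 + (-7 - 45))² = (-45 - 52)² = (-97)² = 9409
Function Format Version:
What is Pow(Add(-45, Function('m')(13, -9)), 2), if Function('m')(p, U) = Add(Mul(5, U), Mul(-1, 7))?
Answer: 9409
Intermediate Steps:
Function('m')(p, U) = Add(-7, Mul(5, U)) (Function('m')(p, U) = Add(Mul(5, U), -7) = Add(-7, Mul(5, U)))
Pow(Add(-45, Function('m')(13, -9)), 2) = Pow(Add(-45, Add(-7, Mul(5, -9))), 2) = Pow(Add(-45, Add(-7, -45)), 2) = Pow(Add(-45, -52), 2) = Pow(-97, 2) = 9409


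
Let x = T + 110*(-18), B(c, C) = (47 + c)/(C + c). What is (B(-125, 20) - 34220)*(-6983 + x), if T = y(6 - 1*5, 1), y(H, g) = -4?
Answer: 1534220394/5 ≈ 3.0684e+8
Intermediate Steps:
T = -4
B(c, C) = (47 + c)/(C + c)
x = -1984 (x = -4 + 110*(-18) = -4 - 1980 = -1984)
(B(-125, 20) - 34220)*(-6983 + x) = ((47 - 125)/(20 - 125) - 34220)*(-6983 - 1984) = (-78/(-105) - 34220)*(-8967) = (-1/105*(-78) - 34220)*(-8967) = (26/35 - 34220)*(-8967) = -1197674/35*(-8967) = 1534220394/5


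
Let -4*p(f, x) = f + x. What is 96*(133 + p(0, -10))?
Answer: 13008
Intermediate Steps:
p(f, x) = -f/4 - x/4 (p(f, x) = -(f + x)/4 = -f/4 - x/4)
96*(133 + p(0, -10)) = 96*(133 + (-¼*0 - ¼*(-10))) = 96*(133 + (0 + 5/2)) = 96*(133 + 5/2) = 96*(271/2) = 13008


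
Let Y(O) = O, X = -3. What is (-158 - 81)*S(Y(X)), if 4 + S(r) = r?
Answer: 1673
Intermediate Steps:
S(r) = -4 + r
(-158 - 81)*S(Y(X)) = (-158 - 81)*(-4 - 3) = -239*(-7) = 1673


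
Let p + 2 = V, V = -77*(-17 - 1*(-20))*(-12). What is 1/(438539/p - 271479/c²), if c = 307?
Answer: 261069730/40579865381 ≈ 0.0064335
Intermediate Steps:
V = 2772 (V = -77*(-17 + 20)*(-12) = -77*3*(-12) = -231*(-12) = 2772)
p = 2770 (p = -2 + 2772 = 2770)
1/(438539/p - 271479/c²) = 1/(438539/2770 - 271479/(307²)) = 1/(438539*(1/2770) - 271479/94249) = 1/(438539/2770 - 271479*1/94249) = 1/(438539/2770 - 271479/94249) = 1/(40579865381/261069730) = 261069730/40579865381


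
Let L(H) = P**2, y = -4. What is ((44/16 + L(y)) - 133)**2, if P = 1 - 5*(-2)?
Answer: 1369/16 ≈ 85.563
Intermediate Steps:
P = 11 (P = 1 + 10 = 11)
L(H) = 121 (L(H) = 11**2 = 121)
((44/16 + L(y)) - 133)**2 = ((44/16 + 121) - 133)**2 = ((44*(1/16) + 121) - 133)**2 = ((11/4 + 121) - 133)**2 = (495/4 - 133)**2 = (-37/4)**2 = 1369/16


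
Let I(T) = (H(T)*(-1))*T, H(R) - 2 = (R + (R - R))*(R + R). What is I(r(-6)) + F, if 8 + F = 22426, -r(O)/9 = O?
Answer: -292618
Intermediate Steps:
r(O) = -9*O
F = 22418 (F = -8 + 22426 = 22418)
H(R) = 2 + 2*R² (H(R) = 2 + (R + (R - R))*(R + R) = 2 + (R + 0)*(2*R) = 2 + R*(2*R) = 2 + 2*R²)
I(T) = T*(-2 - 2*T²) (I(T) = ((2 + 2*T²)*(-1))*T = (-2 - 2*T²)*T = T*(-2 - 2*T²))
I(r(-6)) + F = -2*(-9*(-6))*(1 + (-9*(-6))²) + 22418 = -2*54*(1 + 54²) + 22418 = -2*54*(1 + 2916) + 22418 = -2*54*2917 + 22418 = -315036 + 22418 = -292618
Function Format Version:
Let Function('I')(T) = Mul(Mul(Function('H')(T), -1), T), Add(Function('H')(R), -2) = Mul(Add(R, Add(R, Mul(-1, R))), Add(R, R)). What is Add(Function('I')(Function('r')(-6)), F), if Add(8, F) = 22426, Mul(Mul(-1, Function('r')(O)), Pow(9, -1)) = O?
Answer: -292618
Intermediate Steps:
Function('r')(O) = Mul(-9, O)
F = 22418 (F = Add(-8, 22426) = 22418)
Function('H')(R) = Add(2, Mul(2, Pow(R, 2))) (Function('H')(R) = Add(2, Mul(Add(R, Add(R, Mul(-1, R))), Add(R, R))) = Add(2, Mul(Add(R, 0), Mul(2, R))) = Add(2, Mul(R, Mul(2, R))) = Add(2, Mul(2, Pow(R, 2))))
Function('I')(T) = Mul(T, Add(-2, Mul(-2, Pow(T, 2)))) (Function('I')(T) = Mul(Mul(Add(2, Mul(2, Pow(T, 2))), -1), T) = Mul(Add(-2, Mul(-2, Pow(T, 2))), T) = Mul(T, Add(-2, Mul(-2, Pow(T, 2)))))
Add(Function('I')(Function('r')(-6)), F) = Add(Mul(-2, Mul(-9, -6), Add(1, Pow(Mul(-9, -6), 2))), 22418) = Add(Mul(-2, 54, Add(1, Pow(54, 2))), 22418) = Add(Mul(-2, 54, Add(1, 2916)), 22418) = Add(Mul(-2, 54, 2917), 22418) = Add(-315036, 22418) = -292618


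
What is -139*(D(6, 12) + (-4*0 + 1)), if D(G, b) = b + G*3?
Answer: -4309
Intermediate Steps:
D(G, b) = b + 3*G
-139*(D(6, 12) + (-4*0 + 1)) = -139*((12 + 3*6) + (-4*0 + 1)) = -139*((12 + 18) + (0 + 1)) = -139*(30 + 1) = -139*31 = -4309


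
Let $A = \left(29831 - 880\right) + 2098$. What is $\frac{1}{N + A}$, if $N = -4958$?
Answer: $\frac{1}{26091} \approx 3.8327 \cdot 10^{-5}$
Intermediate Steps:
$A = 31049$ ($A = 28951 + 2098 = 31049$)
$\frac{1}{N + A} = \frac{1}{-4958 + 31049} = \frac{1}{26091}$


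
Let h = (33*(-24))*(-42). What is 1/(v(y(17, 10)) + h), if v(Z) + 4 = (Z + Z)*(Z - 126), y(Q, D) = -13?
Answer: 1/36874 ≈ 2.7119e-5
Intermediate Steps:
v(Z) = -4 + 2*Z*(-126 + Z) (v(Z) = -4 + (Z + Z)*(Z - 126) = -4 + (2*Z)*(-126 + Z) = -4 + 2*Z*(-126 + Z))
h = 33264 (h = -792*(-42) = 33264)
1/(v(y(17, 10)) + h) = 1/((-4 - 252*(-13) + 2*(-13)**2) + 33264) = 1/((-4 + 3276 + 2*169) + 33264) = 1/((-4 + 3276 + 338) + 33264) = 1/(3610 + 33264) = 1/36874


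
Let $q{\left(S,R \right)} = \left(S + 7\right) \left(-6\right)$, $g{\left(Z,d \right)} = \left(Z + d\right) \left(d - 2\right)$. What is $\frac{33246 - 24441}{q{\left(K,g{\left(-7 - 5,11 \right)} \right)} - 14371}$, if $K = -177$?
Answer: $- \frac{8805}{13351} \approx -0.6595$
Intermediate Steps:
$g{\left(Z,d \right)} = \left(-2 + d\right) \left(Z + d\right)$ ($g{\left(Z,d \right)} = \left(Z + d\right) \left(-2 + d\right) = \left(-2 + d\right) \left(Z + d\right)$)
$q{\left(S,R \right)} = -42 - 6 S$ ($q{\left(S,R \right)} = \left(7 + S\right) \left(-6\right) = -42 - 6 S$)
$\frac{33246 - 24441}{q{\left(K,g{\left(-7 - 5,11 \right)} \right)} - 14371} = \frac{33246 - 24441}{\left(-42 - -1062\right) - 14371} = \frac{8805}{\left(-42 + 1062\right) - 14371} = \frac{8805}{1020 - 14371} = \frac{8805}{-13351} = 8805 \left(- \frac{1}{13351}\right) = - \frac{8805}{13351}$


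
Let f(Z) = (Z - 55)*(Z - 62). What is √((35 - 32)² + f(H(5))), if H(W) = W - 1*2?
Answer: √3077 ≈ 55.471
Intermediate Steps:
H(W) = -2 + W (H(W) = W - 2 = -2 + W)
f(Z) = (-62 + Z)*(-55 + Z) (f(Z) = (-55 + Z)*(-62 + Z) = (-62 + Z)*(-55 + Z))
√((35 - 32)² + f(H(5))) = √((35 - 32)² + (3410 + (-2 + 5)² - 117*(-2 + 5))) = √(3² + (3410 + 3² - 117*3)) = √(9 + (3410 + 9 - 351)) = √(9 + 3068) = √3077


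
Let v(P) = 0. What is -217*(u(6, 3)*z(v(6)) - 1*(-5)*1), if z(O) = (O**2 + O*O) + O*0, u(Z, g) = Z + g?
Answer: -1085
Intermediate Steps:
z(O) = 2*O**2 (z(O) = (O**2 + O**2) + 0 = 2*O**2 + 0 = 2*O**2)
-217*(u(6, 3)*z(v(6)) - 1*(-5)*1) = -217*((6 + 3)*(2*0**2) - 1*(-5)*1) = -217*(9*(2*0) + 5*1) = -217*(9*0 + 5) = -217*(0 + 5) = -217*5 = -1085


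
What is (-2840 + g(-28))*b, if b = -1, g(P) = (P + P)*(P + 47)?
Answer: 3904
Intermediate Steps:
g(P) = 2*P*(47 + P) (g(P) = (2*P)*(47 + P) = 2*P*(47 + P))
(-2840 + g(-28))*b = (-2840 + 2*(-28)*(47 - 28))*(-1) = (-2840 + 2*(-28)*19)*(-1) = (-2840 - 1064)*(-1) = -3904*(-1) = 3904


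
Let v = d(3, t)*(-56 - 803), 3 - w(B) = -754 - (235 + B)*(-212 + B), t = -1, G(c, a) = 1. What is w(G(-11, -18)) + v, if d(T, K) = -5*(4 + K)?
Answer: -36154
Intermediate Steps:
d(T, K) = -20 - 5*K
w(B) = 757 + (-212 + B)*(235 + B) (w(B) = 3 - (-754 - (235 + B)*(-212 + B)) = 3 - (-754 - (-212 + B)*(235 + B)) = 3 + (754 + (-212 + B)*(235 + B)) = 757 + (-212 + B)*(235 + B))
v = 12885 (v = (-20 - 5*(-1))*(-56 - 803) = (-20 + 5)*(-859) = -15*(-859) = 12885)
w(G(-11, -18)) + v = (-49063 + 1**2 + 23*1) + 12885 = (-49063 + 1 + 23) + 12885 = -49039 + 12885 = -36154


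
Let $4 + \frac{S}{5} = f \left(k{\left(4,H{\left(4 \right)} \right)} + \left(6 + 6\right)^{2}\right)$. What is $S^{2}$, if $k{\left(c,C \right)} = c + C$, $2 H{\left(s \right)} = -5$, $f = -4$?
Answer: $8584900$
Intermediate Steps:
$H{\left(s \right)} = - \frac{5}{2}$ ($H{\left(s \right)} = \frac{1}{2} \left(-5\right) = - \frac{5}{2}$)
$k{\left(c,C \right)} = C + c$
$S = -2930$ ($S = -20 + 5 \left(- 4 \left(\left(- \frac{5}{2} + 4\right) + \left(6 + 6\right)^{2}\right)\right) = -20 + 5 \left(- 4 \left(\frac{3}{2} + 12^{2}\right)\right) = -20 + 5 \left(- 4 \left(\frac{3}{2} + 144\right)\right) = -20 + 5 \left(\left(-4\right) \frac{291}{2}\right) = -20 + 5 \left(-582\right) = -20 - 2910 = -2930$)
$S^{2} = \left(-2930\right)^{2} = 8584900$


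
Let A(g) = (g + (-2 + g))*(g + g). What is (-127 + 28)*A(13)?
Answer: -61776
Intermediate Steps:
A(g) = 2*g*(-2 + 2*g) (A(g) = (-2 + 2*g)*(2*g) = 2*g*(-2 + 2*g))
(-127 + 28)*A(13) = (-127 + 28)*(4*13*(-1 + 13)) = -396*13*12 = -99*624 = -61776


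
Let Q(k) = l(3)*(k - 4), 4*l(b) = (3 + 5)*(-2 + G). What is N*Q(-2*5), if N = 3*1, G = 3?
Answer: -84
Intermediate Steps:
N = 3
l(b) = 2 (l(b) = ((3 + 5)*(-2 + 3))/4 = (8*1)/4 = (1/4)*8 = 2)
Q(k) = -8 + 2*k (Q(k) = 2*(k - 4) = 2*(-4 + k) = -8 + 2*k)
N*Q(-2*5) = 3*(-8 + 2*(-2*5)) = 3*(-8 + 2*(-10)) = 3*(-8 - 20) = 3*(-28) = -84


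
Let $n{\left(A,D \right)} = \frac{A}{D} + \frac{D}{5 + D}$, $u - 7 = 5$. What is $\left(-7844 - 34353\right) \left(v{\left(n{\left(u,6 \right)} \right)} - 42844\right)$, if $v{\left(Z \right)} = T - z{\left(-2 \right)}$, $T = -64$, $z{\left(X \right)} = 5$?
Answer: $1810799861$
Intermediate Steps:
$u = 12$ ($u = 7 + 5 = 12$)
$v{\left(Z \right)} = -69$ ($v{\left(Z \right)} = -64 - 5 = -69$)
$\left(-7844 - 34353\right) \left(v{\left(n{\left(u,6 \right)} \right)} - 42844\right) = \left(-7844 - 34353\right) \left(-69 - 42844\right) = \left(-42197\right) \left(-42913\right) = 1810799861$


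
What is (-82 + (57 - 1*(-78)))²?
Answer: 2809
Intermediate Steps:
(-82 + (57 - 1*(-78)))² = (-82 + (57 + 78))² = (-82 + 135)² = 53² = 2809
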